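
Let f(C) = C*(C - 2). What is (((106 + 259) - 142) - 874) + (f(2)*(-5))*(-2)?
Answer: -651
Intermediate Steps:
f(C) = C*(-2 + C)
(((106 + 259) - 142) - 874) + (f(2)*(-5))*(-2) = (((106 + 259) - 142) - 874) + ((2*(-2 + 2))*(-5))*(-2) = ((365 - 142) - 874) + ((2*0)*(-5))*(-2) = (223 - 874) + (0*(-5))*(-2) = -651 + 0*(-2) = -651 + 0 = -651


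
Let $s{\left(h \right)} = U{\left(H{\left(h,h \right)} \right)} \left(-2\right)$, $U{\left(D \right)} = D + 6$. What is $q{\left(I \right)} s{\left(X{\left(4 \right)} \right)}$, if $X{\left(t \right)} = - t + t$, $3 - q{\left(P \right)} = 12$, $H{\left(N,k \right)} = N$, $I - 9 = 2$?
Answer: $108$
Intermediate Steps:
$I = 11$ ($I = 9 + 2 = 11$)
$U{\left(D \right)} = 6 + D$
$q{\left(P \right)} = -9$ ($q{\left(P \right)} = 3 - 12 = -9$)
$X{\left(t \right)} = 0$
$s{\left(h \right)} = -12 - 2 h$ ($s{\left(h \right)} = \left(6 + h\right) \left(-2\right) = -12 - 2 h$)
$q{\left(I \right)} s{\left(X{\left(4 \right)} \right)} = - 9 \left(-12 - 0\right) = - 9 \left(-12 + 0\right) = \left(-9\right) \left(-12\right) = 108$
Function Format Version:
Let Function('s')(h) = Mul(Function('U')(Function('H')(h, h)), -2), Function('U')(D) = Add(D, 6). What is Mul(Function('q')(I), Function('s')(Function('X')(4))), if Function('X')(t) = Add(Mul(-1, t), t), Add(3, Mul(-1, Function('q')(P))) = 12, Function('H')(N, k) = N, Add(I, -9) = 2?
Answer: 108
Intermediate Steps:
I = 11 (I = Add(9, 2) = 11)
Function('U')(D) = Add(6, D)
Function('q')(P) = -9 (Function('q')(P) = Add(3, Mul(-1, 12)) = Add(3, -12) = -9)
Function('X')(t) = 0
Function('s')(h) = Add(-12, Mul(-2, h)) (Function('s')(h) = Mul(Add(6, h), -2) = Add(-12, Mul(-2, h)))
Mul(Function('q')(I), Function('s')(Function('X')(4))) = Mul(-9, Add(-12, Mul(-2, 0))) = Mul(-9, Add(-12, 0)) = Mul(-9, -12) = 108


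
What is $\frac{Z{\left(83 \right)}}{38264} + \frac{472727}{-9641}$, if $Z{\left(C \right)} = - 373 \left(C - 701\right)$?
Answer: $- \frac{7933020227}{184451612} \approx -43.009$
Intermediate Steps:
$Z{\left(C \right)} = 261473 - 373 C$ ($Z{\left(C \right)} = - 373 \left(-701 + C\right) = 261473 - 373 C$)
$\frac{Z{\left(83 \right)}}{38264} + \frac{472727}{-9641} = \frac{261473 - 30959}{38264} + \frac{472727}{-9641} = \left(261473 - 30959\right) \frac{1}{38264} + 472727 \left(- \frac{1}{9641}\right) = 230514 \cdot \frac{1}{38264} - \frac{472727}{9641} = \frac{115257}{19132} - \frac{472727}{9641} = - \frac{7933020227}{184451612}$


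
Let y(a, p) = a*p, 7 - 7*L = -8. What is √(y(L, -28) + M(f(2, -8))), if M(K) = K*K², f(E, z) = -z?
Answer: 2*√113 ≈ 21.260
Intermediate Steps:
L = 15/7 (L = 1 - ⅐*(-8) = 1 + 8/7 = 15/7 ≈ 2.1429)
M(K) = K³
√(y(L, -28) + M(f(2, -8))) = √((15/7)*(-28) + (-1*(-8))³) = √(-60 + 8³) = √(-60 + 512) = √452 = 2*√113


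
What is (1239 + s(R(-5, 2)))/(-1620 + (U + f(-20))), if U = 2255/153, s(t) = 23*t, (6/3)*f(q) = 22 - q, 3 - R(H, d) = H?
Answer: -217719/242392 ≈ -0.89821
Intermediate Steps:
R(H, d) = 3 - H
f(q) = 11 - q/2 (f(q) = (22 - q)/2 = 11 - q/2)
U = 2255/153 (U = 2255*(1/153) = 2255/153 ≈ 14.739)
(1239 + s(R(-5, 2)))/(-1620 + (U + f(-20))) = (1239 + 23*(3 - 1*(-5)))/(-1620 + (2255/153 + (11 - ½*(-20)))) = (1239 + 23*(3 + 5))/(-1620 + (2255/153 + (11 + 10))) = (1239 + 23*8)/(-1620 + (2255/153 + 21)) = (1239 + 184)/(-1620 + 5468/153) = 1423/(-242392/153) = 1423*(-153/242392) = -217719/242392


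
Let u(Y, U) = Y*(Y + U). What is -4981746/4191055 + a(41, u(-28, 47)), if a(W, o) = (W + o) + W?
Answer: -171905136/381005 ≈ -451.19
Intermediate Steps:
u(Y, U) = Y*(U + Y)
a(W, o) = o + 2*W
-4981746/4191055 + a(41, u(-28, 47)) = -4981746/4191055 + (-28*(47 - 28) + 2*41) = -4981746*1/4191055 + (-28*19 + 82) = -452886/381005 + (-532 + 82) = -452886/381005 - 450 = -171905136/381005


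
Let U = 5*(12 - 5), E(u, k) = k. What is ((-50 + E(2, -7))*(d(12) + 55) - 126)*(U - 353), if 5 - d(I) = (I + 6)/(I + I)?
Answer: 2228067/2 ≈ 1.1140e+6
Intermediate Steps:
d(I) = 5 - (6 + I)/(2*I) (d(I) = 5 - (I + 6)/(I + I) = 5 - (6 + I)/(2*I))
U = 35 (U = 5*7 = 35)
((-50 + E(2, -7))*(d(12) + 55) - 126)*(U - 353) = ((-50 - 7)*((9/2 - 3/12) + 55) - 126)*(35 - 353) = (-57*((9/2 - 3*1/12) + 55) - 126)*(-318) = (-57*((9/2 - ¼) + 55) - 126)*(-318) = (-57*(17/4 + 55) - 126)*(-318) = (-57*237/4 - 126)*(-318) = (-13509/4 - 126)*(-318) = -14013/4*(-318) = 2228067/2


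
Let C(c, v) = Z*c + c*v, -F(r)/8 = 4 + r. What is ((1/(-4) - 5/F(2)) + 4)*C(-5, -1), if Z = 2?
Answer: -925/48 ≈ -19.271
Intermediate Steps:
F(r) = -32 - 8*r (F(r) = -8*(4 + r) = -32 - 8*r)
C(c, v) = 2*c + c*v
((1/(-4) - 5/F(2)) + 4)*C(-5, -1) = ((1/(-4) - 5/(-32 - 8*2)) + 4)*(-5*(2 - 1)) = ((1*(-1/4) - 5/(-32 - 16)) + 4)*(-5*1) = ((-1/4 - 5/(-48)) + 4)*(-5) = ((-1/4 - 5*(-1/48)) + 4)*(-5) = ((-1/4 + 5/48) + 4)*(-5) = (-7/48 + 4)*(-5) = (185/48)*(-5) = -925/48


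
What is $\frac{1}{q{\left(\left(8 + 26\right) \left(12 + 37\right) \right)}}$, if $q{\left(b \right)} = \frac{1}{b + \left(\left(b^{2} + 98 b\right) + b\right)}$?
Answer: $2942156$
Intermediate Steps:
$q{\left(b \right)} = \frac{1}{b^{2} + 100 b}$ ($q{\left(b \right)} = \frac{1}{b + \left(b^{2} + 99 b\right)} = \frac{1}{b^{2} + 100 b}$)
$\frac{1}{q{\left(\left(8 + 26\right) \left(12 + 37\right) \right)}} = \frac{1}{\frac{1}{\left(8 + 26\right) \left(12 + 37\right)} \frac{1}{100 + \left(8 + 26\right) \left(12 + 37\right)}} = \frac{1}{\frac{1}{34 \cdot 49} \frac{1}{100 + 34 \cdot 49}} = \frac{1}{\frac{1}{1666} \frac{1}{100 + 1666}} = \frac{1}{\frac{1}{1666} \cdot \frac{1}{1766}} = \frac{1}{\frac{1}{2942156}} = 2942156$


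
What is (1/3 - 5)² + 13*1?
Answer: 313/9 ≈ 34.778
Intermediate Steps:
(1/3 - 5)² + 13*1 = (⅓ - 5)² + 13 = (-14/3)² + 13 = 196/9 + 13 = 313/9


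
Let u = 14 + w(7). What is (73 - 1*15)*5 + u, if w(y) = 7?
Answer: 311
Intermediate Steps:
u = 21 (u = 14 + 7 = 21)
(73 - 1*15)*5 + u = (73 - 1*15)*5 + 21 = (73 - 15)*5 + 21 = 58*5 + 21 = 290 + 21 = 311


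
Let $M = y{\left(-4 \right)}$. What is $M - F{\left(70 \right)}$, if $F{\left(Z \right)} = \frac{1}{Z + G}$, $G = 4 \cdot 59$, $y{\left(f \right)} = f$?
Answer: $- \frac{1225}{306} \approx -4.0033$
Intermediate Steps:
$G = 236$
$M = -4$
$F{\left(Z \right)} = \frac{1}{236 + Z}$ ($F{\left(Z \right)} = \frac{1}{Z + 236} = \frac{1}{236 + Z}$)
$M - F{\left(70 \right)} = -4 - \frac{1}{236 + 70} = -4 - \frac{1}{306} = - \frac{1225}{306}$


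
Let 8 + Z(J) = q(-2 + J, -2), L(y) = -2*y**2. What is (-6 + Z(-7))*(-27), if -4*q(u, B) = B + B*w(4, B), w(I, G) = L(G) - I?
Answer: 1053/2 ≈ 526.50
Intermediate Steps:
w(I, G) = -I - 2*G**2 (w(I, G) = -2*G**2 - I = -I - 2*G**2)
q(u, B) = -B/4 - B*(-4 - 2*B**2)/4 (q(u, B) = -(B + B*(-1*4 - 2*B**2))/4 = -(B + B*(-4 - 2*B**2))/4 = -B/4 - B*(-4 - 2*B**2)/4)
Z(J) = -27/2 (Z(J) = -8 + (1/4)*(-2)*(3 + 2*(-2)**2) = -8 + (1/4)*(-2)*(3 + 2*4) = -8 + (1/4)*(-2)*(3 + 8) = -8 + (1/4)*(-2)*11 = -8 - 11/2 = -27/2)
(-6 + Z(-7))*(-27) = (-6 - 27/2)*(-27) = -39/2*(-27) = 1053/2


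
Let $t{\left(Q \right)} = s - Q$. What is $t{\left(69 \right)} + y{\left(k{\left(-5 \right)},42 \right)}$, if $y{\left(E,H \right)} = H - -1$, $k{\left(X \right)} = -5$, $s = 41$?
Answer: $15$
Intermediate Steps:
$y{\left(E,H \right)} = 1 + H$ ($y{\left(E,H \right)} = H + 1 = 1 + H$)
$t{\left(Q \right)} = 41 - Q$
$t{\left(69 \right)} + y{\left(k{\left(-5 \right)},42 \right)} = \left(41 - 69\right) + \left(1 + 42\right) = \left(41 - 69\right) + 43 = -28 + 43 = 15$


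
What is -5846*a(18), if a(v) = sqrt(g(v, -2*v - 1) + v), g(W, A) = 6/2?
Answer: -5846*sqrt(21) ≈ -26790.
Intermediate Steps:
g(W, A) = 3 (g(W, A) = 6*(1/2) = 3)
a(v) = sqrt(3 + v)
-5846*a(18) = -5846*sqrt(3 + 18) = -5846*sqrt(21)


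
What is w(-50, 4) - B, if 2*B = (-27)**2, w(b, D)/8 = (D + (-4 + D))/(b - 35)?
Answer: -62029/170 ≈ -364.88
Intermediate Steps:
w(b, D) = 8*(-4 + 2*D)/(-35 + b) (w(b, D) = 8*((D + (-4 + D))/(b - 35)) = 8*((-4 + 2*D)/(-35 + b)) = 8*(-4 + 2*D)/(-35 + b))
B = 729/2 (B = (1/2)*(-27)**2 = (1/2)*729 = 729/2 ≈ 364.50)
w(-50, 4) - B = 16*(-2 + 4)/(-35 - 50) - 1*729/2 = 16*2/(-85) - 729/2 = 16*(-1/85)*2 - 729/2 = -32/85 - 729/2 = -62029/170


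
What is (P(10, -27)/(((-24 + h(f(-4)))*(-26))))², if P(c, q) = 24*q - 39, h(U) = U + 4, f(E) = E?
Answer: 52441/43264 ≈ 1.2121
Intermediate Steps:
h(U) = 4 + U
P(c, q) = -39 + 24*q
(P(10, -27)/(((-24 + h(f(-4)))*(-26))))² = ((-39 + 24*(-27))/(((-24 + (4 - 4))*(-26))))² = ((-39 - 648)/(((-24 + 0)*(-26))))² = (-687/((-24*(-26))))² = (-687/624)² = (-687*1/624)² = (-229/208)² = 52441/43264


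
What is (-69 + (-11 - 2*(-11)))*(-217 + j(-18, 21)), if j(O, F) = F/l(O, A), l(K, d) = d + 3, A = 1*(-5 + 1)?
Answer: 13804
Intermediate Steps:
A = -4 (A = 1*(-4) = -4)
l(K, d) = 3 + d
j(O, F) = -F (j(O, F) = F/(3 - 4) = F/(-1) = F*(-1) = -F)
(-69 + (-11 - 2*(-11)))*(-217 + j(-18, 21)) = (-69 + (-11 - 2*(-11)))*(-217 - 1*21) = (-69 + (-11 + 22))*(-217 - 21) = (-69 + 11)*(-238) = -58*(-238) = 13804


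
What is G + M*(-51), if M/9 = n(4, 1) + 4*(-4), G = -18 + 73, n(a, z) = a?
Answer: 5563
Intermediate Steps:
G = 55
M = -108 (M = 9*(4 + 4*(-4)) = 9*(4 - 16) = 9*(-12) = -108)
G + M*(-51) = 55 - 108*(-51) = 55 + 5508 = 5563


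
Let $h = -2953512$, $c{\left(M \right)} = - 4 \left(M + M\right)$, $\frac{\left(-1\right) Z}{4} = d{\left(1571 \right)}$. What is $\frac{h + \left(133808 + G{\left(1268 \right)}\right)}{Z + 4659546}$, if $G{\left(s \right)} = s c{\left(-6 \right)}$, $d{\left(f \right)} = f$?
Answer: $- \frac{1379420}{2326631} \approx -0.59288$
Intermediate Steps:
$Z = -6284$ ($Z = \left(-4\right) 1571 = -6284$)
$c{\left(M \right)} = - 8 M$ ($c{\left(M \right)} = - 4 \cdot 2 M = - 8 M$)
$G{\left(s \right)} = 48 s$ ($G{\left(s \right)} = s \left(\left(-8\right) \left(-6\right)\right) = s 48 = 48 s$)
$\frac{h + \left(133808 + G{\left(1268 \right)}\right)}{Z + 4659546} = \frac{-2953512 + \left(133808 + 48 \cdot 1268\right)}{-6284 + 4659546} = \frac{-2953512 + \left(133808 + 60864\right)}{4653262} = \left(-2953512 + 194672\right) \frac{1}{4653262} = \left(-2758840\right) \frac{1}{4653262} = - \frac{1379420}{2326631}$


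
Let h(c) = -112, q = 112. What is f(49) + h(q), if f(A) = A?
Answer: -63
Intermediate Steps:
f(49) + h(q) = 49 - 112 = -63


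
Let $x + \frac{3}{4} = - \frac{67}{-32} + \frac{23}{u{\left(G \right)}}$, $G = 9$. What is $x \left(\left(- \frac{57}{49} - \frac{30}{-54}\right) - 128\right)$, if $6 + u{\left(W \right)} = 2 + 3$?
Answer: $\frac{155969}{56} \approx 2785.2$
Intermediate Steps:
$u{\left(W \right)} = -1$ ($u{\left(W \right)} = -6 + \left(2 + 3\right) = -6 + 5 = -1$)
$x = - \frac{693}{32}$ ($x = - \frac{3}{4} + \left(- \frac{67}{-32} + \frac{23}{-1}\right) = - \frac{3}{4} + \left(\left(-67\right) \left(- \frac{1}{32}\right) + 23 \left(-1\right)\right) = - \frac{3}{4} + \left(\frac{67}{32} - 23\right) = - \frac{3}{4} - \frac{669}{32} = - \frac{693}{32} \approx -21.656$)
$x \left(\left(- \frac{57}{49} - \frac{30}{-54}\right) - 128\right) = - \frac{693 \left(\left(- \frac{57}{49} - \frac{30}{-54}\right) - 128\right)}{32} = - \frac{693 \left(\left(\left(-57\right) \frac{1}{49} - - \frac{5}{9}\right) - 128\right)}{32} = - \frac{693 \left(\left(- \frac{57}{49} + \frac{5}{9}\right) - 128\right)}{32} = - \frac{693 \left(- \frac{268}{441} - 128\right)}{32} = \left(- \frac{693}{32}\right) \left(- \frac{56716}{441}\right) = \frac{155969}{56}$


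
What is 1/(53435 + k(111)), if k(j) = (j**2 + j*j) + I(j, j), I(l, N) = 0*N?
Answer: 1/78077 ≈ 1.2808e-5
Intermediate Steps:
I(l, N) = 0
k(j) = 2*j**2 (k(j) = (j**2 + j*j) + 0 = (j**2 + j**2) + 0 = 2*j**2 + 0 = 2*j**2)
1/(53435 + k(111)) = 1/(53435 + 2*111**2) = 1/(53435 + 2*12321) = 1/(53435 + 24642) = 1/78077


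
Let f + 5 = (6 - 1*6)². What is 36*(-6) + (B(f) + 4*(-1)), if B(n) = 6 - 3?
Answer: -217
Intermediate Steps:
f = -5 (f = -5 + (6 - 1*6)² = -5 + (6 - 6)² = -5 + 0² = -5 + 0 = -5)
B(n) = 3
36*(-6) + (B(f) + 4*(-1)) = 36*(-6) + (3 + 4*(-1)) = -216 + (3 - 4) = -216 - 1 = -217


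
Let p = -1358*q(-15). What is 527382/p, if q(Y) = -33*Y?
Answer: -29299/37345 ≈ -0.78455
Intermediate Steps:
p = -672210 (p = -(-44814)*(-15) = -1358*495 = -672210)
527382/p = 527382/(-672210) = 527382*(-1/672210) = -29299/37345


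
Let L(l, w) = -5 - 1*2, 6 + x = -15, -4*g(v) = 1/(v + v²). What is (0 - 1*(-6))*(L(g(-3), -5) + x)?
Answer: -168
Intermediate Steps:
g(v) = -1/(4*(v + v²))
x = -21 (x = -6 - 15 = -21)
L(l, w) = -7 (L(l, w) = -5 - 2 = -7)
(0 - 1*(-6))*(L(g(-3), -5) + x) = (0 - 1*(-6))*(-7 - 21) = (0 + 6)*(-28) = 6*(-28) = -168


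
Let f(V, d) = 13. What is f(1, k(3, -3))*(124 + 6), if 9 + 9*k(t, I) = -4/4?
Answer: 1690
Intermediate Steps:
k(t, I) = -10/9 (k(t, I) = -1 + (-4/4)/9 = -1 + (-4*¼)/9 = -1 + (⅑)*(-1) = -1 - ⅑ = -10/9)
f(1, k(3, -3))*(124 + 6) = 13*(124 + 6) = 13*130 = 1690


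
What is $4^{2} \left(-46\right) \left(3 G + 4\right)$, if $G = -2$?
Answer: $1472$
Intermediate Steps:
$4^{2} \left(-46\right) \left(3 G + 4\right) = 4^{2} \left(-46\right) \left(3 \left(-2\right) + 4\right) = 16 \left(-46\right) \left(-6 + 4\right) = \left(-736\right) \left(-2\right) = 1472$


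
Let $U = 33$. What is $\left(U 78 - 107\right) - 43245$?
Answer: $-40778$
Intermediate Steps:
$\left(U 78 - 107\right) - 43245 = \left(33 \cdot 78 - 107\right) - 43245 = \left(2574 - 107\right) - 43245 = 2467 - 43245 = -40778$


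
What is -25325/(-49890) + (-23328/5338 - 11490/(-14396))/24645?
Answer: 199785249606152/393687378943185 ≈ 0.50747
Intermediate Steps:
-25325/(-49890) + (-23328/5338 - 11490/(-14396))/24645 = -25325*(-1/49890) + (-23328*1/5338 - 11490*(-1/14396))*(1/24645) = 5065/9978 + (-11664/2669 + 5745/7198)*(1/24645) = 5065/9978 - 68624067/19211462*1/24645 = 5065/9978 - 22874689/157822160330 = 199785249606152/393687378943185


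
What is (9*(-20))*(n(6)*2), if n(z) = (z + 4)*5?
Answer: -18000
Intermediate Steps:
n(z) = 20 + 5*z (n(z) = (4 + z)*5 = 20 + 5*z)
(9*(-20))*(n(6)*2) = (9*(-20))*((20 + 5*6)*2) = -180*(20 + 30)*2 = -9000*2 = -180*100 = -18000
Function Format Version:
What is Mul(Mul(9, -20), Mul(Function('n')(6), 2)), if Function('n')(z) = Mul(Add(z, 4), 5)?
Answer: -18000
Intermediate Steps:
Function('n')(z) = Add(20, Mul(5, z)) (Function('n')(z) = Mul(Add(4, z), 5) = Add(20, Mul(5, z)))
Mul(Mul(9, -20), Mul(Function('n')(6), 2)) = Mul(Mul(9, -20), Mul(Add(20, Mul(5, 6)), 2)) = Mul(-180, Mul(Add(20, 30), 2)) = Mul(-180, Mul(50, 2)) = Mul(-180, 100) = -18000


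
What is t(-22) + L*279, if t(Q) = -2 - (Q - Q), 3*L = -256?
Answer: -23810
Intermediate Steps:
L = -256/3 (L = (1/3)*(-256) = -256/3 ≈ -85.333)
t(Q) = -2 (t(Q) = -2 - 1*0 = -2 + 0 = -2)
t(-22) + L*279 = -2 - 256/3*279 = -2 - 23808 = -23810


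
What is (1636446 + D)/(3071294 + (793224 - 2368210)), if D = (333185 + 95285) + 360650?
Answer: 110253/68014 ≈ 1.6210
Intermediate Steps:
D = 789120 (D = 428470 + 360650 = 789120)
(1636446 + D)/(3071294 + (793224 - 2368210)) = (1636446 + 789120)/(3071294 + (793224 - 2368210)) = 2425566/(3071294 - 1574986) = 2425566/1496308 = 2425566*(1/1496308) = 110253/68014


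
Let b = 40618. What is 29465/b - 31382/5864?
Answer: -275472829/59545988 ≈ -4.6262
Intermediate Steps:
29465/b - 31382/5864 = 29465/40618 - 31382/5864 = 29465*(1/40618) - 31382*1/5864 = 29465/40618 - 15691/2932 = -275472829/59545988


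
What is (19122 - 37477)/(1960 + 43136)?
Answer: -18355/45096 ≈ -0.40702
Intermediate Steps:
(19122 - 37477)/(1960 + 43136) = -18355/45096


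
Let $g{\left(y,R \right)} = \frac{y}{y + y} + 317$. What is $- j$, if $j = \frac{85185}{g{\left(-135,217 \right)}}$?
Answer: $- \frac{34074}{127} \approx -268.3$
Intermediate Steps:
$g{\left(y,R \right)} = \frac{635}{2}$ ($g{\left(y,R \right)} = \frac{y}{2 y} + 317 = \frac{1}{2 y} y + 317 = \frac{1}{2} + 317 = \frac{635}{2}$)
$j = \frac{34074}{127}$ ($j = \frac{85185}{\frac{635}{2}} = 85185 \cdot \frac{2}{635} = \frac{34074}{127} \approx 268.3$)
$- j = \left(-1\right) \frac{34074}{127} = - \frac{34074}{127}$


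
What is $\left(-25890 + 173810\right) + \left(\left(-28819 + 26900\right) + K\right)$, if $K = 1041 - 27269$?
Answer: $119773$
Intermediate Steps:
$K = -26228$
$\left(-25890 + 173810\right) + \left(\left(-28819 + 26900\right) + K\right) = \left(-25890 + 173810\right) + \left(\left(-28819 + 26900\right) - 26228\right) = 147920 - 28147 = 119773$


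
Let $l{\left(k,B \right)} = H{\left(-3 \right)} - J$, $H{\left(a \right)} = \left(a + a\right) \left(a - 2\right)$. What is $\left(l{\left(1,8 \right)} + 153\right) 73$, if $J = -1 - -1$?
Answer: $13359$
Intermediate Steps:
$J = 0$ ($J = -1 + 1 = 0$)
$H{\left(a \right)} = 2 a \left(-2 + a\right)$
$l{\left(k,B \right)} = 30$ ($l{\left(k,B \right)} = 2 \left(-3\right) \left(-2 - 3\right) - 0 = 2 \left(-3\right) \left(-5\right) + 0 = 30 + 0 = 30$)
$\left(l{\left(1,8 \right)} + 153\right) 73 = \left(30 + 153\right) 73 = 183 \cdot 73 = 13359$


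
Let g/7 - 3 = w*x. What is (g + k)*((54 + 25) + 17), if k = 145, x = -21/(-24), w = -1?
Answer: 15348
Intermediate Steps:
x = 7/8 (x = -21*(-1/24) = 7/8 ≈ 0.87500)
g = 119/8 (g = 21 + 7*(-1*7/8) = 21 + 7*(-7/8) = 21 - 49/8 = 119/8 ≈ 14.875)
(g + k)*((54 + 25) + 17) = (119/8 + 145)*((54 + 25) + 17) = 1279*(79 + 17)/8 = (1279/8)*96 = 15348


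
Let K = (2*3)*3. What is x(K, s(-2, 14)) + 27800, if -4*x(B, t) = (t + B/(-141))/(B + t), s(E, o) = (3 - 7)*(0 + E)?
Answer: 67943015/2444 ≈ 27800.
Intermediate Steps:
s(E, o) = -4*E
K = 18 (K = 6*3 = 18)
x(B, t) = -(t - B/141)/(4*(B + t)) (x(B, t) = -(t + B/(-141))/(4*(B + t)) = -(t + B*(-1/141))/(4*(B + t)) = -(t - B/141)/(4*(B + t)))
x(K, s(-2, 14)) + 27800 = (-(-1)*(-2) + (1/564)*18)/(18 - 4*(-2)) + 27800 = (-¼*8 + 3/94)/(18 + 8) + 27800 = (-2 + 3/94)/26 + 27800 = (1/26)*(-185/94) + 27800 = -185/2444 + 27800 = 67943015/2444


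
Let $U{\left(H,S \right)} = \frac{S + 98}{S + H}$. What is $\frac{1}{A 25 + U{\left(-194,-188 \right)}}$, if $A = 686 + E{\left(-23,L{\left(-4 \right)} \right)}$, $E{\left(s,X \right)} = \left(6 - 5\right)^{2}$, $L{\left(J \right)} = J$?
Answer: $\frac{191}{3280470} \approx 5.8223 \cdot 10^{-5}$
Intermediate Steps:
$U{\left(H,S \right)} = \frac{98 + S}{H + S}$
$E{\left(s,X \right)} = 1$ ($E{\left(s,X \right)} = 1^{2} = 1$)
$A = 687$ ($A = 686 + 1 = 687$)
$\frac{1}{A 25 + U{\left(-194,-188 \right)}} = \frac{1}{687 \cdot 25 + \frac{98 - 188}{-194 - 188}} = \frac{1}{17175 + \frac{1}{-382} \left(-90\right)} = \frac{1}{17175 - - \frac{45}{191}} = \frac{1}{17175 + \frac{45}{191}} = \frac{1}{\frac{3280470}{191}} = \frac{191}{3280470}$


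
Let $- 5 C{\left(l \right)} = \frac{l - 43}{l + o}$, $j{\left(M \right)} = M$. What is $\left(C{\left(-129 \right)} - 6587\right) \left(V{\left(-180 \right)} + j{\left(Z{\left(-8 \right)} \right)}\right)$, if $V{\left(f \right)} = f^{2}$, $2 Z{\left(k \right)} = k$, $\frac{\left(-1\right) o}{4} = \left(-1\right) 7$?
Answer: $- \frac{107768760372}{505} \approx -2.134 \cdot 10^{8}$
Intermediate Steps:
$o = 28$ ($o = - 4 \left(\left(-1\right) 7\right) = \left(-4\right) \left(-7\right) = 28$)
$Z{\left(k \right)} = \frac{k}{2}$
$C{\left(l \right)} = - \frac{-43 + l}{5 \left(28 + l\right)}$ ($C{\left(l \right)} = - \frac{\left(l - 43\right) \frac{1}{l + 28}}{5} = - \frac{\left(-43 + l\right) \frac{1}{28 + l}}{5} = - \frac{\frac{1}{28 + l} \left(-43 + l\right)}{5} = - \frac{-43 + l}{5 \left(28 + l\right)}$)
$\left(C{\left(-129 \right)} - 6587\right) \left(V{\left(-180 \right)} + j{\left(Z{\left(-8 \right)} \right)}\right) = \left(\frac{43 - -129}{5 \left(28 - 129\right)} - 6587\right) \left(\left(-180\right)^{2} + \frac{1}{2} \left(-8\right)\right) = \left(\frac{43 + 129}{5 \left(-101\right)} - 6587\right) \left(32400 - 4\right) = \left(\frac{1}{5} \left(- \frac{1}{101}\right) 172 - 6587\right) 32396 = \left(- \frac{172}{505} - 6587\right) 32396 = \left(- \frac{3326607}{505}\right) 32396 = - \frac{107768760372}{505}$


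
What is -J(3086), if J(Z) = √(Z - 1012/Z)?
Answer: -2*√1836629814/1543 ≈ -55.549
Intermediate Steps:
-J(3086) = -√(3086 - 1012/3086) = -√(3086 - 1012*1/3086) = -√(3086 - 506/1543) = -√(4761192/1543) = -2*√1836629814/1543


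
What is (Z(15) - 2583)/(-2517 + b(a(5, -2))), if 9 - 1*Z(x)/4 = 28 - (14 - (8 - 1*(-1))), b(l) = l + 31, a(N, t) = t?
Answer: 2639/2488 ≈ 1.0607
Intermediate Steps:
b(l) = 31 + l
Z(x) = -56 (Z(x) = 36 - 4*(28 - (14 - (8 - 1*(-1)))) = 36 - 4*(28 - (14 - (8 + 1))) = 36 - 4*(28 - (14 - 1*9)) = 36 - 4*(28 - (14 - 9)) = 36 - 4*(28 - 1*5) = 36 - 4*(28 - 5) = 36 - 4*23 = 36 - 92 = -56)
(Z(15) - 2583)/(-2517 + b(a(5, -2))) = (-56 - 2583)/(-2517 + (31 - 2)) = -2639/(-2517 + 29) = -2639/(-2488) = -2639*(-1/2488) = 2639/2488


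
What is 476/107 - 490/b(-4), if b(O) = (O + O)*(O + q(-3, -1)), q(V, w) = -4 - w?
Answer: -1841/428 ≈ -4.3014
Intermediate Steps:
b(O) = 2*O*(-3 + O) (b(O) = (O + O)*(O + (-4 - 1*(-1))) = (2*O)*(O + (-4 + 1)) = (2*O)*(O - 3) = (2*O)*(-3 + O) = 2*O*(-3 + O))
476/107 - 490/b(-4) = 476/107 - 490*(-1/(8*(-3 - 4))) = 476*(1/107) - 490/(2*(-4)*(-7)) = 476/107 - 490/56 = 476/107 - 490*1/56 = 476/107 - 35/4 = -1841/428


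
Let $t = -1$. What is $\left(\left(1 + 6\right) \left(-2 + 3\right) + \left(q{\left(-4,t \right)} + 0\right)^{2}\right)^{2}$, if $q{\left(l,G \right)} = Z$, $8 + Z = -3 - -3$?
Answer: $5041$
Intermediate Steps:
$Z = -8$ ($Z = -8 - 0 = -8 + \left(-3 + 3\right) = -8 + 0 = -8$)
$q{\left(l,G \right)} = -8$
$\left(\left(1 + 6\right) \left(-2 + 3\right) + \left(q{\left(-4,t \right)} + 0\right)^{2}\right)^{2} = \left(\left(1 + 6\right) \left(-2 + 3\right) + \left(-8 + 0\right)^{2}\right)^{2} = \left(7 \cdot 1 + \left(-8\right)^{2}\right)^{2} = \left(7 + 64\right)^{2} = 71^{2} = 5041$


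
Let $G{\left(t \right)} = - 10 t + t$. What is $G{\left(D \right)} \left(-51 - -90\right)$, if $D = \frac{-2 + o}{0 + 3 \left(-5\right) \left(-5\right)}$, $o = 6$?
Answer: $- \frac{468}{25} \approx -18.72$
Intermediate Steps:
$D = \frac{4}{75}$ ($D = \frac{-2 + 6}{0 + 3 \left(-5\right) \left(-5\right)} = \frac{4}{0 - -75} = \frac{4}{0 + 75} = \frac{4}{75} \approx 0.053333$)
$G{\left(t \right)} = - 9 t$
$G{\left(D \right)} \left(-51 - -90\right) = \left(-9\right) \frac{4}{75} \left(-51 - -90\right) = - \frac{12 \left(-51 + 90\right)}{25} = \left(- \frac{12}{25}\right) 39 = - \frac{468}{25}$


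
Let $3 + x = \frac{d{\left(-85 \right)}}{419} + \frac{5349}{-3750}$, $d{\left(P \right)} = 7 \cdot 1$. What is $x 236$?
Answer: $- \frac{272530086}{261875} \approx -1040.7$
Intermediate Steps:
$d{\left(P \right)} = 7$
$x = - \frac{2309577}{523750}$ ($x = -3 + \left(\frac{7}{419} + \frac{5349}{-3750}\right) = -3 + \left(7 \cdot \frac{1}{419} + 5349 \left(- \frac{1}{3750}\right)\right) = -3 + \left(\frac{7}{419} - \frac{1783}{1250}\right) = -3 - \frac{738327}{523750} = - \frac{2309577}{523750} \approx -4.4097$)
$x 236 = \left(- \frac{2309577}{523750}\right) 236 = - \frac{272530086}{261875}$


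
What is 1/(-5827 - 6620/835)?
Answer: -167/974433 ≈ -0.00017138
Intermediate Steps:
1/(-5827 - 6620/835) = 1/(-5827 - 10*662/835) = 1/(-5827 - 1324/167) = 1/(-974433/167) = -167/974433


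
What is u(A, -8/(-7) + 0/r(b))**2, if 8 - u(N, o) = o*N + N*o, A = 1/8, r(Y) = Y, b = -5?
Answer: 2916/49 ≈ 59.510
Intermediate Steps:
A = 1/8 ≈ 0.12500
u(N, o) = 8 - 2*N*o (u(N, o) = 8 - (o*N + N*o) = 8 - (N*o + N*o) = 8 - 2*N*o)
u(A, -8/(-7) + 0/r(b))**2 = (8 - 2*1/8*(-8/(-7) + 0/(-5)))**2 = (8 - 2*1/8*(-8*(-1/7) + 0*(-1/5)))**2 = (8 - 2*1/8*(8/7 + 0))**2 = (8 - 2*1/8*8/7)**2 = (8 - 2/7)**2 = (54/7)**2 = 2916/49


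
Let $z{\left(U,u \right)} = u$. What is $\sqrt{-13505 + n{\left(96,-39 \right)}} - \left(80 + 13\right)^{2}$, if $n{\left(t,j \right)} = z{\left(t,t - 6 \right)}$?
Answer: $-8649 + i \sqrt{13415} \approx -8649.0 + 115.82 i$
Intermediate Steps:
$n{\left(t,j \right)} = -6 + t$ ($n{\left(t,j \right)} = t - 6 = -6 + t$)
$\sqrt{-13505 + n{\left(96,-39 \right)}} - \left(80 + 13\right)^{2} = \sqrt{-13505 + \left(-6 + 96\right)} - \left(80 + 13\right)^{2} = \sqrt{-13505 + 90} - 93^{2} = \sqrt{-13415} - 8649 = i \sqrt{13415} - 8649 = -8649 + i \sqrt{13415}$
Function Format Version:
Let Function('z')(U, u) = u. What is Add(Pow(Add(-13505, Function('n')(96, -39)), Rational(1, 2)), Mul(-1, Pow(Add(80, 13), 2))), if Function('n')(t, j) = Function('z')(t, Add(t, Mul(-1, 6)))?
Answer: Add(-8649, Mul(I, Pow(13415, Rational(1, 2)))) ≈ Add(-8649.0, Mul(115.82, I))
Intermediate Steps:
Function('n')(t, j) = Add(-6, t) (Function('n')(t, j) = Add(t, Mul(-1, 6)) = Add(t, -6) = Add(-6, t))
Add(Pow(Add(-13505, Function('n')(96, -39)), Rational(1, 2)), Mul(-1, Pow(Add(80, 13), 2))) = Add(Pow(Add(-13505, Add(-6, 96)), Rational(1, 2)), Mul(-1, Pow(Add(80, 13), 2))) = Add(Pow(Add(-13505, 90), Rational(1, 2)), Mul(-1, Pow(93, 2))) = Add(Pow(-13415, Rational(1, 2)), Mul(-1, 8649)) = Add(Mul(I, Pow(13415, Rational(1, 2))), -8649) = Add(-8649, Mul(I, Pow(13415, Rational(1, 2))))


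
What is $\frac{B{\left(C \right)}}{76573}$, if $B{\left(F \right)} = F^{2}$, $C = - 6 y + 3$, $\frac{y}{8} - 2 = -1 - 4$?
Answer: $\frac{3087}{10939} \approx 0.2822$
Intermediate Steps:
$y = -24$ ($y = 16 + 8 \left(-1 - 4\right) = 16 + 8 \left(-5\right) = 16 - 40 = -24$)
$C = 147$ ($C = \left(-6\right) \left(-24\right) + 3 = 144 + 3 = 147$)
$\frac{B{\left(C \right)}}{76573} = \frac{147^{2}}{76573} = 21609 \cdot \frac{1}{76573} = \frac{3087}{10939}$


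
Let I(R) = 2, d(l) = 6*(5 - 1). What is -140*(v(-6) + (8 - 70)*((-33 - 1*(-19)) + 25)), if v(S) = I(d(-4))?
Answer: 95200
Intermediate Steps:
d(l) = 24 (d(l) = 6*4 = 24)
v(S) = 2
-140*(v(-6) + (8 - 70)*((-33 - 1*(-19)) + 25)) = -140*(2 + (8 - 70)*((-33 - 1*(-19)) + 25)) = -140*(2 - 62*((-33 + 19) + 25)) = -140*(2 - 62*(-14 + 25)) = -140*(2 - 62*11) = -140*(2 - 682) = -140*(-680) = 95200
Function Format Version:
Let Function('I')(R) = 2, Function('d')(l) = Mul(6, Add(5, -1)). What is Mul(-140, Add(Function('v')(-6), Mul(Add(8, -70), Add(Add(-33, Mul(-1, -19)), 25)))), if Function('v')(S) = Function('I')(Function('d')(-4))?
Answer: 95200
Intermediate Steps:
Function('d')(l) = 24 (Function('d')(l) = Mul(6, 4) = 24)
Function('v')(S) = 2
Mul(-140, Add(Function('v')(-6), Mul(Add(8, -70), Add(Add(-33, Mul(-1, -19)), 25)))) = Mul(-140, Add(2, Mul(Add(8, -70), Add(Add(-33, Mul(-1, -19)), 25)))) = Mul(-140, Add(2, Mul(-62, Add(Add(-33, 19), 25)))) = Mul(-140, Add(2, Mul(-62, Add(-14, 25)))) = Mul(-140, Add(2, Mul(-62, 11))) = Mul(-140, Add(2, -682)) = Mul(-140, -680) = 95200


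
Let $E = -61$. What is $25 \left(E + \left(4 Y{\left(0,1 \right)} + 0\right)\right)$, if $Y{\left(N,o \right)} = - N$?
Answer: $-1525$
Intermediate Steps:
$25 \left(E + \left(4 Y{\left(0,1 \right)} + 0\right)\right) = 25 \left(-61 + \left(4 \left(\left(-1\right) 0\right) + 0\right)\right) = 25 \left(-61 + \left(4 \cdot 0 + 0\right)\right) = 25 \left(-61 + \left(0 + 0\right)\right) = 25 \left(-61 + 0\right) = 25 \left(-61\right) = -1525$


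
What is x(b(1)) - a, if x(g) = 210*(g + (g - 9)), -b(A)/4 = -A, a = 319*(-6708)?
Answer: 2139642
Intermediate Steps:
a = -2139852
b(A) = 4*A (b(A) = -(-4)*A = 4*A)
x(g) = -1890 + 420*g (x(g) = 210*(g + (-9 + g)) = 210*(-9 + 2*g) = -1890 + 420*g)
x(b(1)) - a = (-1890 + 420*(4*1)) - 1*(-2139852) = (-1890 + 420*4) + 2139852 = (-1890 + 1680) + 2139852 = -210 + 2139852 = 2139642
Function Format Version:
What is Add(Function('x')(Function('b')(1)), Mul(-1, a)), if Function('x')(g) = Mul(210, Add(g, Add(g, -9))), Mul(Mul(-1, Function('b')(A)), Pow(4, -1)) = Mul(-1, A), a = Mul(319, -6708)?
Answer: 2139642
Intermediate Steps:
a = -2139852
Function('b')(A) = Mul(4, A) (Function('b')(A) = Mul(-4, Mul(-1, A)) = Mul(4, A))
Function('x')(g) = Add(-1890, Mul(420, g)) (Function('x')(g) = Mul(210, Add(g, Add(-9, g))) = Mul(210, Add(-9, Mul(2, g))) = Add(-1890, Mul(420, g)))
Add(Function('x')(Function('b')(1)), Mul(-1, a)) = Add(Add(-1890, Mul(420, Mul(4, 1))), Mul(-1, -2139852)) = Add(Add(-1890, Mul(420, 4)), 2139852) = Add(Add(-1890, 1680), 2139852) = Add(-210, 2139852) = 2139642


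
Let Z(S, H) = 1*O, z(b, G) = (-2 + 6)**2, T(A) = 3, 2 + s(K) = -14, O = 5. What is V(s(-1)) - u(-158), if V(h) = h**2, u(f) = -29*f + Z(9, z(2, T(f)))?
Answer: -4331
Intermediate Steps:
s(K) = -16 (s(K) = -2 - 14 = -16)
z(b, G) = 16 (z(b, G) = 4**2 = 16)
Z(S, H) = 5 (Z(S, H) = 1*5 = 5)
u(f) = 5 - 29*f (u(f) = -29*f + 5 = 5 - 29*f)
V(s(-1)) - u(-158) = (-16)**2 - (5 - 29*(-158)) = 256 - (5 + 4582) = 256 - 1*4587 = 256 - 4587 = -4331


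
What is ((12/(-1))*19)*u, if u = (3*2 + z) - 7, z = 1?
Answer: 0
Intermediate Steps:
u = 0 (u = (3*2 + 1) - 7 = (6 + 1) - 7 = 7 - 7 = 0)
((12/(-1))*19)*u = ((12/(-1))*19)*0 = ((12*(-1))*19)*0 = -12*19*0 = -228*0 = 0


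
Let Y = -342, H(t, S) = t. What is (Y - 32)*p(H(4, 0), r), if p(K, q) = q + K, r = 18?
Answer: -8228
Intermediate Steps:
p(K, q) = K + q
(Y - 32)*p(H(4, 0), r) = (-342 - 32)*(4 + 18) = -374*22 = -8228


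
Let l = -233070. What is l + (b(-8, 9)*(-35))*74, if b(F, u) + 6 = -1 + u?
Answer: -238250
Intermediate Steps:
b(F, u) = -7 + u (b(F, u) = -6 + (-1 + u) = -7 + u)
l + (b(-8, 9)*(-35))*74 = -233070 + ((-7 + 9)*(-35))*74 = -233070 + (2*(-35))*74 = -233070 - 70*74 = -233070 - 5180 = -238250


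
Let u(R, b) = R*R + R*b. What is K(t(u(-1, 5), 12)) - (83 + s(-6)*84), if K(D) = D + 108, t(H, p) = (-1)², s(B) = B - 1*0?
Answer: 530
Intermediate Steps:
u(R, b) = R² + R*b
s(B) = B (s(B) = B + 0 = B)
t(H, p) = 1
K(D) = 108 + D
K(t(u(-1, 5), 12)) - (83 + s(-6)*84) = (108 + 1) - (83 - 6*84) = 109 - (83 - 504) = 109 - 1*(-421) = 109 + 421 = 530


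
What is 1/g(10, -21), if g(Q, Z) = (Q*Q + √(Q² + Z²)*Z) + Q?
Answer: -110/226481 - 21*√541/226481 ≈ -0.0026424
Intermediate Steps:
g(Q, Z) = Q + Q² + Z*√(Q² + Z²) (g(Q, Z) = (Q² + Z*√(Q² + Z²)) + Q = Q + Q² + Z*√(Q² + Z²))
1/g(10, -21) = 1/(10 + 10² - 21*√(10² + (-21)²)) = 1/(10 + 100 - 21*√(100 + 441)) = 1/(10 + 100 - 21*√541) = 1/(110 - 21*√541)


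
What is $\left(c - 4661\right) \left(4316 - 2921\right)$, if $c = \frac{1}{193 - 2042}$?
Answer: $- \frac{12022375050}{1849} \approx -6.5021 \cdot 10^{6}$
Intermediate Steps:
$c = - \frac{1}{1849}$ ($c = \frac{1}{-1849} = - \frac{1}{1849} \approx -0.00054083$)
$\left(c - 4661\right) \left(4316 - 2921\right) = \left(- \frac{1}{1849} - 4661\right) \left(4316 - 2921\right) = \left(- \frac{8618190}{1849}\right) 1395 = - \frac{12022375050}{1849}$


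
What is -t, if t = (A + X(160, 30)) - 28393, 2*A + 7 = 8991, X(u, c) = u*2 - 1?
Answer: 23582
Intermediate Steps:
X(u, c) = -1 + 2*u (X(u, c) = 2*u - 1 = -1 + 2*u)
A = 4492 (A = -7/2 + (½)*8991 = -7/2 + 8991/2 = 4492)
t = -23582 (t = (4492 + (-1 + 2*160)) - 28393 = (4492 + (-1 + 320)) - 28393 = (4492 + 319) - 28393 = 4811 - 28393 = -23582)
-t = -1*(-23582) = 23582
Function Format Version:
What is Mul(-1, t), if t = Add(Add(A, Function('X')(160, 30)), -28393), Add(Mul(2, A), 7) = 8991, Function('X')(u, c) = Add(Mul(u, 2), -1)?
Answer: 23582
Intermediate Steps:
Function('X')(u, c) = Add(-1, Mul(2, u)) (Function('X')(u, c) = Add(Mul(2, u), -1) = Add(-1, Mul(2, u)))
A = 4492 (A = Add(Rational(-7, 2), Mul(Rational(1, 2), 8991)) = Add(Rational(-7, 2), Rational(8991, 2)) = 4492)
t = -23582 (t = Add(Add(4492, Add(-1, Mul(2, 160))), -28393) = Add(Add(4492, Add(-1, 320)), -28393) = Add(Add(4492, 319), -28393) = Add(4811, -28393) = -23582)
Mul(-1, t) = Mul(-1, -23582) = 23582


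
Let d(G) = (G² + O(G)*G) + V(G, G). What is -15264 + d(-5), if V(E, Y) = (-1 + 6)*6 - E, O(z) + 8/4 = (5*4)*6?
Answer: -15794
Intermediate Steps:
O(z) = 118 (O(z) = -2 + (5*4)*6 = -2 + 20*6 = -2 + 120 = 118)
V(E, Y) = 30 - E (V(E, Y) = 5*6 - E = 30 - E)
d(G) = 30 + G² + 117*G (d(G) = (G² + 118*G) + (30 - G) = 30 + G² + 117*G)
-15264 + d(-5) = -15264 + (30 + (-5)² + 117*(-5)) = -15264 + (30 + 25 - 585) = -15264 - 530 = -15794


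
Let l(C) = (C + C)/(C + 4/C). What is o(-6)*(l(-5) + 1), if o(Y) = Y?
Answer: -474/29 ≈ -16.345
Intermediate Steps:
l(C) = 2*C/(C + 4/C) (l(C) = (2*C)/(C + 4/C) = 2*C/(C + 4/C))
o(-6)*(l(-5) + 1) = -6*(2*(-5)²/(4 + (-5)²) + 1) = -6*(2*25/(4 + 25) + 1) = -6*(2*25/29 + 1) = -6*(2*25*(1/29) + 1) = -6*(50/29 + 1) = -6*79/29 = -474/29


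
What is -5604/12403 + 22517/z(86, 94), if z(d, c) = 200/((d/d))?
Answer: 278157551/2480600 ≈ 112.13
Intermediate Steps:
z(d, c) = 200 (z(d, c) = 200/1 = 200*1 = 200)
-5604/12403 + 22517/z(86, 94) = -5604/12403 + 22517/200 = 278157551/2480600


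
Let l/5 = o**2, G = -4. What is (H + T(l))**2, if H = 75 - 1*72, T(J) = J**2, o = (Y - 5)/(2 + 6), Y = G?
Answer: 31086273969/16777216 ≈ 1852.9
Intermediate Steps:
Y = -4
o = -9/8 (o = (-4 - 5)/(2 + 6) = -9/8 ≈ -1.1250)
l = 405/64 (l = 5*(-9/8)**2 = 5*(81/64) = 405/64 ≈ 6.3281)
H = 3 (H = 75 - 72 = 3)
(H + T(l))**2 = (3 + (405/64)**2)**2 = (3 + 164025/4096)**2 = (176313/4096)**2 = 31086273969/16777216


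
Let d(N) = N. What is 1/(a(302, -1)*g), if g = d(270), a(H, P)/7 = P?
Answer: -1/1890 ≈ -0.00052910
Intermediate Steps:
a(H, P) = 7*P
g = 270
1/(a(302, -1)*g) = 1/((7*(-1))*270) = (1/270)/(-7) = -⅐*1/270 = -1/1890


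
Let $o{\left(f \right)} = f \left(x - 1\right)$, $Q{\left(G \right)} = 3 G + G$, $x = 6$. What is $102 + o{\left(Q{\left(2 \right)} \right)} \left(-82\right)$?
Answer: $-3178$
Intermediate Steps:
$Q{\left(G \right)} = 4 G$
$o{\left(f \right)} = 5 f$ ($o{\left(f \right)} = f \left(6 - 1\right) = f 5 = 5 f$)
$102 + o{\left(Q{\left(2 \right)} \right)} \left(-82\right) = 102 + 5 \cdot 4 \cdot 2 \left(-82\right) = 102 + 5 \cdot 8 \left(-82\right) = 102 + 40 \left(-82\right) = 102 - 3280 = -3178$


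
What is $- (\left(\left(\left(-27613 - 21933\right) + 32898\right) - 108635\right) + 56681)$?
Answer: $68602$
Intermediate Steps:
$- (\left(\left(\left(-27613 - 21933\right) + 32898\right) - 108635\right) + 56681) = - (\left(\left(-49546 + 32898\right) - 108635\right) + 56681) = - (\left(-16648 - 108635\right) + 56681) = - (-125283 + 56681) = \left(-1\right) \left(-68602\right) = 68602$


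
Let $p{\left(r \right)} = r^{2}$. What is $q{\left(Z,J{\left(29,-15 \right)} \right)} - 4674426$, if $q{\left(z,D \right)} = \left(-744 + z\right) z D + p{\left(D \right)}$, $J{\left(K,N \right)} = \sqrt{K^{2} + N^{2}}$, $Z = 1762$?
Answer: $-4673360 + 1793716 \sqrt{1066} \approx 5.3891 \cdot 10^{7}$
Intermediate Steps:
$q{\left(z,D \right)} = D^{2} + D z \left(-744 + z\right)$ ($q{\left(z,D \right)} = \left(-744 + z\right) z D + D^{2} = z \left(-744 + z\right) D + D^{2} = D z \left(-744 + z\right) + D^{2} = D^{2} + D z \left(-744 + z\right)$)
$q{\left(Z,J{\left(29,-15 \right)} \right)} - 4674426 = \sqrt{29^{2} + \left(-15\right)^{2}} \left(\sqrt{29^{2} + \left(-15\right)^{2}} + 1762^{2} - 1310928\right) - 4674426 = \sqrt{841 + 225} \left(\sqrt{841 + 225} + 3104644 - 1310928\right) - 4674426 = \sqrt{1066} \left(\sqrt{1066} + 3104644 - 1310928\right) - 4674426 = \sqrt{1066} \left(1793716 + \sqrt{1066}\right) - 4674426 = -4674426 + \sqrt{1066} \left(1793716 + \sqrt{1066}\right)$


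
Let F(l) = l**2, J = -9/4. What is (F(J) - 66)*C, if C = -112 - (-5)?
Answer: 104325/16 ≈ 6520.3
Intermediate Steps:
J = -9/4 (J = -9*1/4 = -9/4 ≈ -2.2500)
C = -107 (C = -112 - 1*(-5) = -112 + 5 = -107)
(F(J) - 66)*C = ((-9/4)**2 - 66)*(-107) = (81/16 - 66)*(-107) = -975/16*(-107) = 104325/16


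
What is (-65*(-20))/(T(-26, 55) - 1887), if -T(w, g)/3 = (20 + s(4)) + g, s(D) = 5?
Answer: -1300/2127 ≈ -0.61119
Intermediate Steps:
T(w, g) = -75 - 3*g (T(w, g) = -3*((20 + 5) + g) = -3*(25 + g) = -75 - 3*g)
(-65*(-20))/(T(-26, 55) - 1887) = (-65*(-20))/((-75 - 3*55) - 1887) = 1300/((-75 - 165) - 1887) = 1300/(-240 - 1887) = 1300/(-2127) = -1/2127*1300 = -1300/2127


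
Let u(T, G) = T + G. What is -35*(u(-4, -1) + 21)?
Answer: -560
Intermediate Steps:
u(T, G) = G + T
-35*(u(-4, -1) + 21) = -35*((-1 - 4) + 21) = -35*(-5 + 21) = -35*16 = -560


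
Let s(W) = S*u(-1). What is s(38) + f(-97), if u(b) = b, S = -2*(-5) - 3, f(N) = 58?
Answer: 51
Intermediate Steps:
S = 7 (S = 10 - 3 = 7)
s(W) = -7 (s(W) = 7*(-1) = -7)
s(38) + f(-97) = -7 + 58 = 51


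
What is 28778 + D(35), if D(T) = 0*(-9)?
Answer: 28778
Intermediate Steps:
D(T) = 0
28778 + D(35) = 28778 + 0 = 28778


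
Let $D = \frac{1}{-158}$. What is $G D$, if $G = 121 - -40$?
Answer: $- \frac{161}{158} \approx -1.019$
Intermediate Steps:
$D = - \frac{1}{158} \approx -0.0063291$
$G = 161$ ($G = 121 + 40 = 161$)
$G D = 161 \left(- \frac{1}{158}\right) = - \frac{161}{158}$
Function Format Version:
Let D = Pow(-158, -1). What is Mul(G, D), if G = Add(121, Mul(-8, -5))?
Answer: Rational(-161, 158) ≈ -1.0190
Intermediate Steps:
D = Rational(-1, 158) ≈ -0.0063291
G = 161 (G = Add(121, 40) = 161)
Mul(G, D) = Mul(161, Rational(-1, 158)) = Rational(-161, 158)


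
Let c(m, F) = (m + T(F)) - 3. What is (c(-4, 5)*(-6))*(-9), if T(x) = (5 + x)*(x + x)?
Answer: 5022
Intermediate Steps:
T(x) = 2*x*(5 + x) (T(x) = (5 + x)*(2*x) = 2*x*(5 + x))
c(m, F) = -3 + m + 2*F*(5 + F) (c(m, F) = (m + 2*F*(5 + F)) - 3 = -3 + m + 2*F*(5 + F))
(c(-4, 5)*(-6))*(-9) = ((-3 - 4 + 2*5*(5 + 5))*(-6))*(-9) = ((-3 - 4 + 2*5*10)*(-6))*(-9) = ((-3 - 4 + 100)*(-6))*(-9) = (93*(-6))*(-9) = -558*(-9) = 5022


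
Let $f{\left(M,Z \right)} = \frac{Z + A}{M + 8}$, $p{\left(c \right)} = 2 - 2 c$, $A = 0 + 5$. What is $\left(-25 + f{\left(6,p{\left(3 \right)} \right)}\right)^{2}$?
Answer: $\frac{121801}{196} \approx 621.43$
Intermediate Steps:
$A = 5$
$p{\left(c \right)} = 2 - 2 c$
$f{\left(M,Z \right)} = \frac{5 + Z}{8 + M}$ ($f{\left(M,Z \right)} = \frac{Z + 5}{M + 8} = \frac{5 + Z}{8 + M}$)
$\left(-25 + f{\left(6,p{\left(3 \right)} \right)}\right)^{2} = \left(-25 + \frac{5 + \left(2 - 6\right)}{8 + 6}\right)^{2} = \left(-25 + \frac{5 + \left(2 - 6\right)}{14}\right)^{2} = \left(-25 + \frac{5 - 4}{14}\right)^{2} = \left(-25 + \frac{1}{14} \cdot 1\right)^{2} = \left(-25 + \frac{1}{14}\right)^{2} = \left(- \frac{349}{14}\right)^{2} = \frac{121801}{196}$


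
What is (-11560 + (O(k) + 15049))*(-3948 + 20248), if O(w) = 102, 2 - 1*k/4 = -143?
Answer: 58533300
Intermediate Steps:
k = 580 (k = 8 - 4*(-143) = 8 + 572 = 580)
(-11560 + (O(k) + 15049))*(-3948 + 20248) = (-11560 + (102 + 15049))*(-3948 + 20248) = (-11560 + 15151)*16300 = 3591*16300 = 58533300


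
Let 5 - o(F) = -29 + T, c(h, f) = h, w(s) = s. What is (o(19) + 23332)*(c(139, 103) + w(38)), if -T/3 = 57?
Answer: 4166049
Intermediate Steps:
T = -171 (T = -3*57 = -171)
o(F) = 205 (o(F) = 5 - (-29 - 171) = 5 - 1*(-200) = 5 + 200 = 205)
(o(19) + 23332)*(c(139, 103) + w(38)) = (205 + 23332)*(139 + 38) = 23537*177 = 4166049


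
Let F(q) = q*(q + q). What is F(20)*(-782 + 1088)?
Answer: 244800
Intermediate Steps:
F(q) = 2*q² (F(q) = q*(2*q) = 2*q²)
F(20)*(-782 + 1088) = (2*20²)*(-782 + 1088) = (2*400)*306 = 800*306 = 244800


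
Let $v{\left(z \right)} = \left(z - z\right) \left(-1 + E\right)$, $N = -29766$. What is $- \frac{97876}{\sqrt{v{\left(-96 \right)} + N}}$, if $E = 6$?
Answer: $\frac{48938 i \sqrt{246}}{1353} \approx 567.3 i$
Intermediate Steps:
$v{\left(z \right)} = 0$ ($v{\left(z \right)} = \left(z - z\right) \left(-1 + 6\right) = 0 \cdot 5 = 0$)
$- \frac{97876}{\sqrt{v{\left(-96 \right)} + N}} = - \frac{97876}{\sqrt{0 - 29766}} = - \frac{97876}{\sqrt{-29766}} = - \frac{97876}{11 i \sqrt{246}} = - 97876 \left(- \frac{i \sqrt{246}}{2706}\right) = \frac{48938 i \sqrt{246}}{1353}$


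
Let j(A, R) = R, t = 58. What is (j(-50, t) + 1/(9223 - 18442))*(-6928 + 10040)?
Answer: 1663989512/9219 ≈ 1.8050e+5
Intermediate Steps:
(j(-50, t) + 1/(9223 - 18442))*(-6928 + 10040) = (58 + 1/(9223 - 18442))*(-6928 + 10040) = (58 + 1/(-9219))*3112 = (58 - 1/9219)*3112 = (534701/9219)*3112 = 1663989512/9219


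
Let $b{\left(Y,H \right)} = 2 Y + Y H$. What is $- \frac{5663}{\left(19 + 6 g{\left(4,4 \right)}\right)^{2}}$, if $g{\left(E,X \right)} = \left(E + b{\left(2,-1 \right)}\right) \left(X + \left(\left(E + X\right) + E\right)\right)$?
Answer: $- \frac{809}{50575} \approx -0.015996$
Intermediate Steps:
$b{\left(Y,H \right)} = 2 Y + H Y$
$g{\left(E,X \right)} = \left(2 + E\right) \left(2 E + 2 X\right)$ ($g{\left(E,X \right)} = \left(E + 2 \left(2 - 1\right)\right) \left(X + \left(\left(E + X\right) + E\right)\right) = \left(E + 2 \cdot 1\right) \left(X + \left(X + 2 E\right)\right) = \left(E + 2\right) \left(2 E + 2 X\right) = \left(2 + E\right) \left(2 E + 2 X\right)$)
$- \frac{5663}{\left(19 + 6 g{\left(4,4 \right)}\right)^{2}} = - \frac{5663}{\left(19 + 6 \left(2 \cdot 4^{2} + 4 \cdot 4 + 4 \cdot 4 + 2 \cdot 4 \cdot 4\right)\right)^{2}} = - \frac{5663}{\left(19 + 6 \left(2 \cdot 16 + 16 + 16 + 32\right)\right)^{2}} = - \frac{5663}{\left(19 + 6 \left(32 + 16 + 16 + 32\right)\right)^{2}} = - \frac{5663}{\left(19 + 6 \cdot 96\right)^{2}} = - \frac{5663}{\left(19 + 576\right)^{2}} = - \frac{5663}{595^{2}} = - \frac{5663}{354025} = \left(-5663\right) \frac{1}{354025} = - \frac{809}{50575}$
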